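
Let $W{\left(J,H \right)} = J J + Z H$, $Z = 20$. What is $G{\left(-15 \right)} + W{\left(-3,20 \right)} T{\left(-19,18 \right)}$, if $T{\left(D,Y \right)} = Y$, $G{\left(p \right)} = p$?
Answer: $7347$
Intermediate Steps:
$W{\left(J,H \right)} = J^{2} + 20 H$ ($W{\left(J,H \right)} = J J + 20 H = J^{2} + 20 H$)
$G{\left(-15 \right)} + W{\left(-3,20 \right)} T{\left(-19,18 \right)} = -15 + \left(\left(-3\right)^{2} + 20 \cdot 20\right) 18 = -15 + \left(9 + 400\right) 18 = -15 + 409 \cdot 18 = -15 + 7362 = 7347$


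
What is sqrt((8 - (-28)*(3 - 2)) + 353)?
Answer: sqrt(389) ≈ 19.723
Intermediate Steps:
sqrt((8 - (-28)*(3 - 2)) + 353) = sqrt((8 - (-28)) + 353) = sqrt((8 - 7*(-4)) + 353) = sqrt((8 + 28) + 353) = sqrt(36 + 353) = sqrt(389)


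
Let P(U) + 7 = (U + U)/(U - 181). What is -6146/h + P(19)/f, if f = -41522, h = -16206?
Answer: 1723352324/4542112341 ≈ 0.37942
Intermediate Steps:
P(U) = -7 + 2*U/(-181 + U) (P(U) = -7 + (U + U)/(U - 181) = -7 + (2*U)/(-181 + U) = -7 + 2*U/(-181 + U))
-6146/h + P(19)/f = -6146/(-16206) + ((1267 - 5*19)/(-181 + 19))/(-41522) = -6146*(-1/16206) + ((1267 - 95)/(-162))*(-1/41522) = 3073/8103 - 1/162*1172*(-1/41522) = 3073/8103 - 586/81*(-1/41522) = 3073/8103 + 293/1681641 = 1723352324/4542112341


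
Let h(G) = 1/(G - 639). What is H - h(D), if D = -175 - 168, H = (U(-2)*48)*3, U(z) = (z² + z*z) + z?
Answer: 848449/982 ≈ 864.00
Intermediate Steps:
U(z) = z + 2*z² (U(z) = (z² + z²) + z = 2*z² + z = z + 2*z²)
H = 864 (H = (-2*(1 + 2*(-2))*48)*3 = (-2*(1 - 4)*48)*3 = (-2*(-3)*48)*3 = (6*48)*3 = 288*3 = 864)
D = -343
h(G) = 1/(-639 + G)
H - h(D) = 864 - 1/(-639 - 343) = 864 - 1/(-982) = 864 - 1*(-1/982) = 864 + 1/982 = 848449/982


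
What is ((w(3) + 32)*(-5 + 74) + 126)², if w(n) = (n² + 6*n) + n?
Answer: 19395216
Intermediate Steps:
w(n) = n² + 7*n
((w(3) + 32)*(-5 + 74) + 126)² = ((3*(7 + 3) + 32)*(-5 + 74) + 126)² = ((3*10 + 32)*69 + 126)² = ((30 + 32)*69 + 126)² = (62*69 + 126)² = (4278 + 126)² = 4404² = 19395216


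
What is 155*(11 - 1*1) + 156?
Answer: 1706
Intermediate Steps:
155*(11 - 1*1) + 156 = 155*(11 - 1) + 156 = 155*10 + 156 = 1550 + 156 = 1706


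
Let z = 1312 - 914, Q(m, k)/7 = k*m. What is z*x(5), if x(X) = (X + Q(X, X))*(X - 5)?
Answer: 0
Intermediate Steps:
Q(m, k) = 7*k*m (Q(m, k) = 7*(k*m) = 7*k*m)
x(X) = (-5 + X)*(X + 7*X**2) (x(X) = (X + 7*X*X)*(X - 5) = (X + 7*X**2)*(-5 + X) = (-5 + X)*(X + 7*X**2))
z = 398
z*x(5) = 398*(5*(-5 - 34*5 + 7*5**2)) = 398*(5*(-5 - 170 + 7*25)) = 398*(5*(-5 - 170 + 175)) = 398*(5*0) = 398*0 = 0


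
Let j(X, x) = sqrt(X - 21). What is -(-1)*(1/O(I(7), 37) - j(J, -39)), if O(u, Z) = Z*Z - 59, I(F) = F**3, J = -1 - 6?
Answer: 1/1310 - 2*I*sqrt(7) ≈ 0.00076336 - 5.2915*I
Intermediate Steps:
J = -7
O(u, Z) = -59 + Z**2 (O(u, Z) = Z**2 - 59 = -59 + Z**2)
j(X, x) = sqrt(-21 + X)
-(-1)*(1/O(I(7), 37) - j(J, -39)) = -(-1)*(1/(-59 + 37**2) - sqrt(-21 - 7)) = -(-1)*(1/(-59 + 1369) - sqrt(-28)) = -(-1)*(1/1310 - 2*I*sqrt(7)) = -(-1/1310 + 2*I*sqrt(7)) = 1/1310 - 2*I*sqrt(7)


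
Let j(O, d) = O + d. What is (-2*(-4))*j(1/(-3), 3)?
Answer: 64/3 ≈ 21.333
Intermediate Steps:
(-2*(-4))*j(1/(-3), 3) = (-2*(-4))*(1/(-3) + 3) = 8*(1*(-1/3) + 3) = 8*(-1/3 + 3) = 8*(8/3) = 64/3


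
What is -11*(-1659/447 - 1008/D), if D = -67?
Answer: -1244551/9983 ≈ -124.67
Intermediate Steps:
-11*(-1659/447 - 1008/D) = -11*(-1659/447 - 1008/(-67)) = -11*(-1659*1/447 - 1008*(-1/67)) = -11*(-553/149 + 1008/67) = -11*113141/9983 = -1244551/9983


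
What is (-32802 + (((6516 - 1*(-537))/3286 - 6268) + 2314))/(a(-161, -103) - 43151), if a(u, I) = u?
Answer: 120773163/142323232 ≈ 0.84858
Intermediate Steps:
(-32802 + (((6516 - 1*(-537))/3286 - 6268) + 2314))/(a(-161, -103) - 43151) = (-32802 + (((6516 - 1*(-537))/3286 - 6268) + 2314))/(-161 - 43151) = (-32802 + (((6516 + 537)*(1/3286) - 6268) + 2314))/(-43312) = (-32802 + ((7053*(1/3286) - 6268) + 2314))*(-1/43312) = (-32802 + ((7053/3286 - 6268) + 2314))*(-1/43312) = (-32802 + (-20589595/3286 + 2314))*(-1/43312) = (-32802 - 12985791/3286)*(-1/43312) = -120773163/3286*(-1/43312) = 120773163/142323232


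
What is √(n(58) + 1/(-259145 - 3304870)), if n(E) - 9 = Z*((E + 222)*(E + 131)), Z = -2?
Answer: I*√27434425250079510/509145 ≈ 325.32*I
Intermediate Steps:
n(E) = 9 - 2*(131 + E)*(222 + E) (n(E) = 9 - 2*(E + 222)*(E + 131) = 9 - 2*(222 + E)*(131 + E) = 9 - 2*(131 + E)*(222 + E))
√(n(58) + 1/(-259145 - 3304870)) = √((-58155 - 706*58 - 2*58²) + 1/(-259145 - 3304870)) = √((-58155 - 40948 - 2*3364) + 1/(-3564015)) = √((-58155 - 40948 - 6728) - 1/3564015) = √(-105831 - 1/3564015) = √(-377183271466/3564015) = I*√27434425250079510/509145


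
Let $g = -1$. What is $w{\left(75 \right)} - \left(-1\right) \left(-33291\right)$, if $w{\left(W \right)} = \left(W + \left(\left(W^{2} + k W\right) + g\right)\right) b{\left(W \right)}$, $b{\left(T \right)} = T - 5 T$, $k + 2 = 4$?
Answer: $-1787991$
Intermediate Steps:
$k = 2$ ($k = -2 + 4 = 2$)
$b{\left(T \right)} = - 4 T$
$w{\left(W \right)} = - 4 W \left(-1 + W^{2} + 3 W\right)$ ($w{\left(W \right)} = \left(W - \left(1 - W^{2} - 2 W\right)\right) \left(- 4 W\right) = \left(W + \left(-1 + W^{2} + 2 W\right)\right) \left(- 4 W\right) = \left(-1 + W^{2} + 3 W\right) \left(- 4 W\right) = - 4 W \left(-1 + W^{2} + 3 W\right)$)
$w{\left(75 \right)} - \left(-1\right) \left(-33291\right) = 4 \cdot 75 \left(1 - 75^{2} - 225\right) - \left(-1\right) \left(-33291\right) = 4 \cdot 75 \left(1 - 5625 - 225\right) - 33291 = 4 \cdot 75 \left(-5849\right) - 33291 = -1754700 - 33291 = -1787991$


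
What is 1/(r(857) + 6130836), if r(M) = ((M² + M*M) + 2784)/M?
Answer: 857/5255598134 ≈ 1.6306e-7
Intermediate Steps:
r(M) = (2784 + 2*M²)/M (r(M) = ((M² + M²) + 2784)/M = (2*M² + 2784)/M = (2784 + 2*M²)/M)
1/(r(857) + 6130836) = 1/((2*857 + 2784/857) + 6130836) = 1/((1714 + 2784*(1/857)) + 6130836) = 1/((1714 + 2784/857) + 6130836) = 1/(1471682/857 + 6130836) = 1/(5255598134/857) = 857/5255598134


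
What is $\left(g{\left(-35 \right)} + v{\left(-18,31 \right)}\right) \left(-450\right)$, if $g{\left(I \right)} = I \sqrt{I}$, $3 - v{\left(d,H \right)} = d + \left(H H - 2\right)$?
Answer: $422100 + 15750 i \sqrt{35} \approx 4.221 \cdot 10^{5} + 93178.0 i$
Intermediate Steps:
$v{\left(d,H \right)} = 5 - d - H^{2}$ ($v{\left(d,H \right)} = 3 - \left(d + \left(H H - 2\right)\right) = 3 - \left(d + \left(H^{2} - 2\right)\right) = 3 - \left(d + \left(-2 + H^{2}\right)\right) = 3 - \left(-2 + d + H^{2}\right) = 5 - d - H^{2}$)
$g{\left(I \right)} = I^{\frac{3}{2}}$
$\left(g{\left(-35 \right)} + v{\left(-18,31 \right)}\right) \left(-450\right) = \left(\left(-35\right)^{\frac{3}{2}} - 938\right) \left(-450\right) = \left(- 35 i \sqrt{35} + \left(5 + 18 - 961\right)\right) \left(-450\right) = \left(- 35 i \sqrt{35} - 938\right) \left(-450\right) = \left(-938 - 35 i \sqrt{35}\right) \left(-450\right) = 422100 + 15750 i \sqrt{35}$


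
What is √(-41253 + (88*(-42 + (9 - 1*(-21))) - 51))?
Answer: 2*I*√10590 ≈ 205.82*I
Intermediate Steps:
√(-41253 + (88*(-42 + (9 - 1*(-21))) - 51)) = √(-41253 + (88*(-42 + (9 + 21)) - 51)) = √(-41253 + (88*(-42 + 30) - 51)) = √(-41253 + (88*(-12) - 51)) = √(-41253 + (-1056 - 51)) = √(-41253 - 1107) = √(-42360) = 2*I*√10590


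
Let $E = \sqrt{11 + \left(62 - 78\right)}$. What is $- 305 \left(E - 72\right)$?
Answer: $21960 - 305 i \sqrt{5} \approx 21960.0 - 682.0 i$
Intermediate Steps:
$E = i \sqrt{5}$ ($E = \sqrt{11 + \left(62 - 78\right)} = \sqrt{11 - 16} = \sqrt{-5} = i \sqrt{5} \approx 2.2361 i$)
$- 305 \left(E - 72\right) = - 305 \left(i \sqrt{5} - 72\right) = - 305 \left(-72 + i \sqrt{5}\right) = 21960 - 305 i \sqrt{5}$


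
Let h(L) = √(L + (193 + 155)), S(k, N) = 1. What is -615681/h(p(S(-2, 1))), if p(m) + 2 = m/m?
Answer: -615681*√347/347 ≈ -33052.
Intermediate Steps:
p(m) = -1 (p(m) = -2 + m/m = -2 + 1 = -1)
h(L) = √(348 + L) (h(L) = √(L + 348) = √(348 + L))
-615681/h(p(S(-2, 1))) = -615681/√(348 - 1) = -615681*√347/347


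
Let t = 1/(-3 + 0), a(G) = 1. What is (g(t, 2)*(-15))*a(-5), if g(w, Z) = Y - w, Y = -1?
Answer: 10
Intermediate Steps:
t = -⅓ (t = 1/(-3) = -⅓ ≈ -0.33333)
g(w, Z) = -1 - w
(g(t, 2)*(-15))*a(-5) = ((-1 - 1*(-⅓))*(-15))*1 = ((-1 + ⅓)*(-15))*1 = -⅔*(-15)*1 = 10*1 = 10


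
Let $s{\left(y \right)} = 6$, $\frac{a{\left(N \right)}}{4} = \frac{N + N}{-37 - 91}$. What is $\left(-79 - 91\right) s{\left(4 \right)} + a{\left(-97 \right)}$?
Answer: $- \frac{16223}{16} \approx -1013.9$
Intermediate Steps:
$a{\left(N \right)} = - \frac{N}{16}$ ($a{\left(N \right)} = 4 \frac{N + N}{-37 - 91} = 4 \frac{2 N}{-128} = 4 \cdot 2 N \left(- \frac{1}{128}\right) = 4 \left(- \frac{N}{64}\right) = - \frac{N}{16}$)
$\left(-79 - 91\right) s{\left(4 \right)} + a{\left(-97 \right)} = \left(-79 - 91\right) 6 - - \frac{97}{16} = \left(-170\right) 6 + \frac{97}{16} = -1020 + \frac{97}{16} = - \frac{16223}{16}$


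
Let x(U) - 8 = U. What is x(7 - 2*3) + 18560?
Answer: 18569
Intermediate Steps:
x(U) = 8 + U
x(7 - 2*3) + 18560 = (8 + (7 - 2*3)) + 18560 = (8 + (7 - 6)) + 18560 = (8 + 1) + 18560 = 9 + 18560 = 18569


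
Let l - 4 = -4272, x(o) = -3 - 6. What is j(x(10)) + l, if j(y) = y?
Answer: -4277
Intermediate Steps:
x(o) = -9
l = -4268 (l = 4 - 4272 = -4268)
j(x(10)) + l = -9 - 4268 = -4277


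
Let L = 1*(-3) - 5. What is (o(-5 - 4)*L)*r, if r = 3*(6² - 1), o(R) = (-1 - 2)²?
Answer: -7560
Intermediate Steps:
o(R) = 9 (o(R) = (-3)² = 9)
L = -8 (L = -3 - 5 = -8)
r = 105 (r = 3*(36 - 1) = 3*35 = 105)
(o(-5 - 4)*L)*r = (9*(-8))*105 = -72*105 = -7560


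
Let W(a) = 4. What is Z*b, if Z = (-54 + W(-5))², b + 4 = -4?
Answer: -20000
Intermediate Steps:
b = -8 (b = -4 - 4 = -8)
Z = 2500 (Z = (-54 + 4)² = (-50)² = 2500)
Z*b = 2500*(-8) = -20000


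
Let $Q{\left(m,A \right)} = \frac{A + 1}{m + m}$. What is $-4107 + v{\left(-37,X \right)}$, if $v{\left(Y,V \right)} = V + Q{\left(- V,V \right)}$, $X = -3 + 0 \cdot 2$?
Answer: $- \frac{12331}{3} \approx -4110.3$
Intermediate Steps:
$X = -3$ ($X = -3 + 0 = -3$)
$Q{\left(m,A \right)} = \frac{1 + A}{2 m}$
$v{\left(Y,V \right)} = V - \frac{1 + V}{2 V}$ ($v{\left(Y,V \right)} = V + \frac{1 + V}{2 \left(- V\right)} = V + \frac{- \frac{1}{V} \left(1 + V\right)}{2} = V - \frac{1 + V}{2 V}$)
$-4107 + v{\left(-37,X \right)} = -4107 - \left(\frac{7}{2} - \frac{1}{6}\right) = -4107 - \frac{10}{3} = - \frac{12331}{3}$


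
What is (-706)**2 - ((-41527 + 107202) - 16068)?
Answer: 448829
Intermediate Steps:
(-706)**2 - ((-41527 + 107202) - 16068) = 498436 - (65675 - 16068) = 498436 - 1*49607 = 498436 - 49607 = 448829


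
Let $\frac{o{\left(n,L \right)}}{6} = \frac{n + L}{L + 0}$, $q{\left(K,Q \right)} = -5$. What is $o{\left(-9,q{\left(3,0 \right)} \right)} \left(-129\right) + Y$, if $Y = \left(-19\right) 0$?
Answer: $- \frac{10836}{5} \approx -2167.2$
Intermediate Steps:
$o{\left(n,L \right)} = \frac{6 \left(L + n\right)}{L}$ ($o{\left(n,L \right)} = 6 \frac{n + L}{L + 0} = 6 \frac{L + n}{L} = \frac{6 \left(L + n\right)}{L}$)
$Y = 0$
$o{\left(-9,q{\left(3,0 \right)} \right)} \left(-129\right) + Y = \left(6 + 6 \left(-9\right) \frac{1}{-5}\right) \left(-129\right) + 0 = \left(6 + 6 \left(-9\right) \left(- \frac{1}{5}\right)\right) \left(-129\right) + 0 = \left(6 + \frac{54}{5}\right) \left(-129\right) + 0 = \frac{84}{5} \left(-129\right) + 0 = - \frac{10836}{5} + 0 = - \frac{10836}{5}$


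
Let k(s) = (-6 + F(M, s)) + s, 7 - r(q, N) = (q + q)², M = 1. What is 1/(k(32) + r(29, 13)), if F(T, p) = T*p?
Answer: -1/3299 ≈ -0.00030312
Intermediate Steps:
r(q, N) = 7 - 4*q² (r(q, N) = 7 - (q + q)² = 7 - (2*q)² = 7 - 4*q²)
k(s) = -6 + 2*s (k(s) = (-6 + 1*s) + s = (-6 + s) + s = -6 + 2*s)
1/(k(32) + r(29, 13)) = 1/((-6 + 2*32) + (7 - 4*29²)) = 1/((-6 + 64) + (7 - 4*841)) = 1/(58 + (7 - 3364)) = 1/(58 - 3357) = 1/(-3299) = -1/3299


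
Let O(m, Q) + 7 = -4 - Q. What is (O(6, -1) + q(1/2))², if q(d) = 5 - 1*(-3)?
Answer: 4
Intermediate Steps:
q(d) = 8 (q(d) = 5 + 3 = 8)
O(m, Q) = -11 - Q (O(m, Q) = -7 + (-4 - Q) = -11 - Q)
(O(6, -1) + q(1/2))² = ((-11 - 1*(-1)) + 8)² = ((-11 + 1) + 8)² = (-10 + 8)² = (-2)² = 4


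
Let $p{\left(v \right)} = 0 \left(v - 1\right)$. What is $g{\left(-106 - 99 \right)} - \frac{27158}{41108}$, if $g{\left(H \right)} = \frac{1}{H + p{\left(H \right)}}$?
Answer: $- \frac{2804249}{4213570} \approx -0.66553$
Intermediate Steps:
$p{\left(v \right)} = 0$ ($p{\left(v \right)} = 0 \left(-1 + v\right) = 0$)
$g{\left(H \right)} = \frac{1}{H}$ ($g{\left(H \right)} = \frac{1}{H + 0} = \frac{1}{H}$)
$g{\left(-106 - 99 \right)} - \frac{27158}{41108} = \frac{1}{-106 - 99} - \frac{27158}{41108} = \frac{1}{-106 - 99} - 27158 \cdot \frac{1}{41108} = \frac{1}{-205} - \frac{13579}{20554} = - \frac{1}{205} - \frac{13579}{20554} = - \frac{2804249}{4213570}$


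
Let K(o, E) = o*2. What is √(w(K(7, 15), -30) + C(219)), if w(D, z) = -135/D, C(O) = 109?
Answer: √19474/14 ≈ 9.9678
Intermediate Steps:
K(o, E) = 2*o
√(w(K(7, 15), -30) + C(219)) = √(-135/(2*7) + 109) = √(-135/14 + 109) = √(1391/14) = √19474/14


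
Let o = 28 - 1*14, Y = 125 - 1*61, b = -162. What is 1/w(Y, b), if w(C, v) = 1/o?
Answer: 14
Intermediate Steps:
Y = 64 (Y = 125 - 61 = 64)
o = 14 (o = 28 - 14 = 14)
w(C, v) = 1/14
1/w(Y, b) = 1/(1/14) = 14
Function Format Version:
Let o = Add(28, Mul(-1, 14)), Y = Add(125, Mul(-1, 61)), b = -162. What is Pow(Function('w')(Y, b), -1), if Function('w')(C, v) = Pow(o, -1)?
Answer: 14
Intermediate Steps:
Y = 64 (Y = Add(125, -61) = 64)
o = 14 (o = Add(28, -14) = 14)
Function('w')(C, v) = Rational(1, 14) (Function('w')(C, v) = Pow(14, -1) = Rational(1, 14))
Pow(Function('w')(Y, b), -1) = Pow(Rational(1, 14), -1) = 14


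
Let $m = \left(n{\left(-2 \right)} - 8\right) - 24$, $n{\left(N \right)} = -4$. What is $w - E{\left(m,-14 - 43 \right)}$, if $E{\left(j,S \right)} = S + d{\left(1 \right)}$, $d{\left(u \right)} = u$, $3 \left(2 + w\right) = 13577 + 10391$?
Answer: $\frac{24130}{3} \approx 8043.3$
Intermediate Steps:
$w = \frac{23962}{3}$ ($w = -2 + \frac{13577 + 10391}{3} = -2 + \frac{1}{3} \cdot 23968 = -2 + \frac{23968}{3} = \frac{23962}{3} \approx 7987.3$)
$m = -36$ ($m = \left(-4 - 8\right) - 24 = -12 - 24 = -36$)
$E{\left(j,S \right)} = 1 + S$ ($E{\left(j,S \right)} = S + 1 = 1 + S$)
$w - E{\left(m,-14 - 43 \right)} = \frac{23962}{3} - \left(1 - 57\right) = \frac{23962}{3} - -56 = \frac{23962}{3} + 56 = \frac{24130}{3}$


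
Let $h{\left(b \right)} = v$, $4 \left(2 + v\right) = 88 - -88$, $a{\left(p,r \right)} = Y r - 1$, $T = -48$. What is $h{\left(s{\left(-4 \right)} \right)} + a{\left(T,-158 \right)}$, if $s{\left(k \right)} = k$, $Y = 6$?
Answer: $-907$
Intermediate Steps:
$a{\left(p,r \right)} = -1 + 6 r$ ($a{\left(p,r \right)} = 6 r - 1 = -1 + 6 r$)
$v = 42$ ($v = -2 + \frac{88 - -88}{4} = -2 + \frac{88 + 88}{4} = -2 + \frac{1}{4} \cdot 176 = -2 + 44 = 42$)
$h{\left(b \right)} = 42$
$h{\left(s{\left(-4 \right)} \right)} + a{\left(T,-158 \right)} = 42 + \left(-1 + 6 \left(-158\right)\right) = 42 - 949 = -907$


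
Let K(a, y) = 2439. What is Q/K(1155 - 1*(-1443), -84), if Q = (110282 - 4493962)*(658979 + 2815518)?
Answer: -15231083008960/2439 ≈ -6.2448e+9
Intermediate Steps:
Q = -15231083008960 (Q = -4383680*3474497 = -15231083008960)
Q/K(1155 - 1*(-1443), -84) = -15231083008960/2439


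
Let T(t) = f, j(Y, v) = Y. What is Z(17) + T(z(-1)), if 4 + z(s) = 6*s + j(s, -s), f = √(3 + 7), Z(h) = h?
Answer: 17 + √10 ≈ 20.162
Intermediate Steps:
f = √10 ≈ 3.1623
z(s) = -4 + 7*s (z(s) = -4 + (6*s + s) = -4 + 7*s)
T(t) = √10
Z(17) + T(z(-1)) = 17 + √10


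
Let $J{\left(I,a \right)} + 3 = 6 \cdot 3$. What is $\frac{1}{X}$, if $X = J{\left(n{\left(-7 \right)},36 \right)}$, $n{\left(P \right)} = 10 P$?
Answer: $\frac{1}{15} \approx 0.066667$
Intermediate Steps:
$J{\left(I,a \right)} = 15$ ($J{\left(I,a \right)} = -3 + 6 \cdot 3 = -3 + 18 = 15$)
$X = 15$
$\frac{1}{X} = \frac{1}{15}$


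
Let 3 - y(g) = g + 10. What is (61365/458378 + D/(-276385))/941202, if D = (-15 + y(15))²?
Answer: 16332846043/119239755260043060 ≈ 1.3697e-7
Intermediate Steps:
y(g) = -7 - g (y(g) = 3 - (g + 10) = 3 - (10 + g) = 3 + (-10 - g) = -7 - g)
D = 1369 (D = (-15 + (-7 - 1*15))² = (-15 + (-7 - 15))² = (-15 - 22)² = (-37)² = 1369)
(61365/458378 + D/(-276385))/941202 = (61365/458378 + 1369/(-276385))/941202 = (61365*(1/458378) + 1369*(-1/276385))*(1/941202) = (61365/458378 - 1369/276385)*(1/941202) = (16332846043/126688803530)*(1/941202) = 16332846043/119239755260043060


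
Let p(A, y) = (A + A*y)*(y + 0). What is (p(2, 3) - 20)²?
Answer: 16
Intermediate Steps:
p(A, y) = y*(A + A*y) (p(A, y) = (A + A*y)*y = y*(A + A*y))
(p(2, 3) - 20)² = (2*3*(1 + 3) - 20)² = (2*3*4 - 20)² = (24 - 20)² = 4² = 16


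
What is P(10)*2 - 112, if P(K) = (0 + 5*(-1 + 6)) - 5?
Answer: -72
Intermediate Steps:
P(K) = 20 (P(K) = (0 + 5*5) - 5 = (0 + 25) - 5 = 25 - 5 = 20)
P(10)*2 - 112 = 20*2 - 112 = 40 - 112 = -72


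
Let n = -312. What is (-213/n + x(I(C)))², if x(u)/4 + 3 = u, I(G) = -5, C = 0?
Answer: 10608049/10816 ≈ 980.77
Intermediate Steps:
x(u) = -12 + 4*u
(-213/n + x(I(C)))² = (-213/(-312) + (-12 + 4*(-5)))² = (-213*(-1/312) + (-12 - 20))² = (71/104 - 32)² = (-3257/104)² = 10608049/10816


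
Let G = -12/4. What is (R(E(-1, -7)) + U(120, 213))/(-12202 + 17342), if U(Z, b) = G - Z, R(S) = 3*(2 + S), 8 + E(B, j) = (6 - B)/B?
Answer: -81/2570 ≈ -0.031518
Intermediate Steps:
E(B, j) = -8 + (6 - B)/B
G = -3 (G = -12*¼ = -3)
R(S) = 6 + 3*S
U(Z, b) = -3 - Z
(R(E(-1, -7)) + U(120, 213))/(-12202 + 17342) = ((6 + 3*(-9 + 6/(-1))) + (-3 - 1*120))/(-12202 + 17342) = ((6 + 3*(-9 + 6*(-1))) + (-3 - 120))/5140 = ((6 + 3*(-9 - 6)) - 123)*(1/5140) = ((6 + 3*(-15)) - 123)*(1/5140) = ((6 - 45) - 123)*(1/5140) = (-39 - 123)*(1/5140) = -162*1/5140 = -81/2570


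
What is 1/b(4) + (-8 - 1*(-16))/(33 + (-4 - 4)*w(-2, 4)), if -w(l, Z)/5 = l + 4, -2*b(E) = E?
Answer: -97/226 ≈ -0.42920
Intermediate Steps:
b(E) = -E/2
w(l, Z) = -20 - 5*l (w(l, Z) = -5*(l + 4) = -5*(4 + l) = -20 - 5*l)
1/b(4) + (-8 - 1*(-16))/(33 + (-4 - 4)*w(-2, 4)) = 1/(-½*4) + (-8 - 1*(-16))/(33 + (-4 - 4)*(-20 - 5*(-2))) = 1/(-2) + (-8 + 16)/(33 - 8*(-20 + 10)) = -½ + 8/(33 - 8*(-10)) = -½ + 8/(33 + 80) = -½ + 8/113 = -97/226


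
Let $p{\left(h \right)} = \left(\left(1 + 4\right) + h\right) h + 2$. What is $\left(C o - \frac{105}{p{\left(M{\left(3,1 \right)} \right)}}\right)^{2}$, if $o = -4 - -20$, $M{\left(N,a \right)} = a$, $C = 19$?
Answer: $\frac{5414929}{64} \approx 84608.0$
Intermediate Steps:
$o = 16$ ($o = -4 + 20 = 16$)
$p{\left(h \right)} = 2 + h \left(5 + h\right)$ ($p{\left(h \right)} = \left(5 + h\right) h + 2 = h \left(5 + h\right) + 2 = 2 + h \left(5 + h\right)$)
$\left(C o - \frac{105}{p{\left(M{\left(3,1 \right)} \right)}}\right)^{2} = \left(19 \cdot 16 - \frac{105}{2 + 1^{2} + 5 \cdot 1}\right)^{2} = \left(304 - \frac{105}{2 + 1 + 5}\right)^{2} = \left(304 - \frac{105}{8}\right)^{2} = \left(\frac{2327}{8}\right)^{2} = \frac{5414929}{64}$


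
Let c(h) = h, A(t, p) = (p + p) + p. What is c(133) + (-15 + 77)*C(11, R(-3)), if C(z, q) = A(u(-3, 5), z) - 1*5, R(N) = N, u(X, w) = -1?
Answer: 1869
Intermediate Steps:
A(t, p) = 3*p (A(t, p) = 2*p + p = 3*p)
C(z, q) = -5 + 3*z (C(z, q) = 3*z - 1*5 = 3*z - 5 = -5 + 3*z)
c(133) + (-15 + 77)*C(11, R(-3)) = 133 + (-15 + 77)*(-5 + 3*11) = 133 + 62*(-5 + 33) = 133 + 62*28 = 133 + 1736 = 1869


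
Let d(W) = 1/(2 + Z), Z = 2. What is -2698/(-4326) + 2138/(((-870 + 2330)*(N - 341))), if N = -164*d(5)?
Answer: 373869893/603174180 ≈ 0.61984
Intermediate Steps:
d(W) = ¼ (d(W) = 1/(2 + 2) = 1/4 = ¼)
N = -41 (N = -164*¼ = -41)
-2698/(-4326) + 2138/(((-870 + 2330)*(N - 341))) = -2698/(-4326) + 2138/(((-870 + 2330)*(-41 - 341))) = -2698*(-1/4326) + 2138/((1460*(-382))) = 1349/2163 + 2138/(-557720) = 1349/2163 + 2138*(-1/557720) = 1349/2163 - 1069/278860 = 373869893/603174180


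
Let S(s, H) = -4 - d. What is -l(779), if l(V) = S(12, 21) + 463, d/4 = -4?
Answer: -475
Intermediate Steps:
d = -16 (d = 4*(-4) = -16)
S(s, H) = 12 (S(s, H) = -4 - 1*(-16) = -4 + 16 = 12)
l(V) = 475 (l(V) = 12 + 463 = 475)
-l(779) = -1*475 = -475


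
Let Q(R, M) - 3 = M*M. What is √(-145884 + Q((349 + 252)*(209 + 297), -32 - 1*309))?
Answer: 20*I*√74 ≈ 172.05*I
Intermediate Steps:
Q(R, M) = 3 + M² (Q(R, M) = 3 + M*M = 3 + M²)
√(-145884 + Q((349 + 252)*(209 + 297), -32 - 1*309)) = √(-145884 + (3 + (-32 - 1*309)²)) = √(-145884 + (3 + (-32 - 309)²)) = √(-145884 + (3 + (-341)²)) = √(-145884 + (3 + 116281)) = √(-145884 + 116284) = √(-29600) = 20*I*√74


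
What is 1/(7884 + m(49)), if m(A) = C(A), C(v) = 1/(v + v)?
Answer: 98/772633 ≈ 0.00012684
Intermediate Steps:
C(v) = 1/(2*v)
m(A) = 1/(2*A)
1/(7884 + m(49)) = 1/(7884 + (½)/49) = 1/(7884 + (½)*(1/49)) = 1/(7884 + 1/98) = 1/(772633/98) = 98/772633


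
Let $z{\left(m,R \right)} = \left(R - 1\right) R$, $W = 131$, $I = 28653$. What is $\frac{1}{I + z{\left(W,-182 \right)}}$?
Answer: $\frac{1}{61959} \approx 1.614 \cdot 10^{-5}$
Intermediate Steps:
$z{\left(m,R \right)} = R \left(-1 + R\right)$ ($z{\left(m,R \right)} = \left(-1 + R\right) R = R \left(-1 + R\right)$)
$\frac{1}{I + z{\left(W,-182 \right)}} = \frac{1}{28653 - 182 \left(-1 - 182\right)} = \frac{1}{28653 - -33306} = \frac{1}{28653 + 33306} = \frac{1}{61959}$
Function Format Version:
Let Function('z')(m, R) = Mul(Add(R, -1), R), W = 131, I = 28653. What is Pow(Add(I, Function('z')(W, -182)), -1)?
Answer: Rational(1, 61959) ≈ 1.6140e-5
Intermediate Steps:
Function('z')(m, R) = Mul(R, Add(-1, R)) (Function('z')(m, R) = Mul(Add(-1, R), R) = Mul(R, Add(-1, R)))
Pow(Add(I, Function('z')(W, -182)), -1) = Pow(Add(28653, Mul(-182, Add(-1, -182))), -1) = Pow(Add(28653, Mul(-182, -183)), -1) = Pow(Add(28653, 33306), -1) = Pow(61959, -1) = Rational(1, 61959)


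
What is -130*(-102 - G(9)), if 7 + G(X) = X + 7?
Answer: 14430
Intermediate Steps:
G(X) = X (G(X) = -7 + (X + 7) = -7 + (7 + X) = X)
-130*(-102 - G(9)) = -130*(-102 - 1*9) = -130*(-102 - 9) = -130*(-111) = 14430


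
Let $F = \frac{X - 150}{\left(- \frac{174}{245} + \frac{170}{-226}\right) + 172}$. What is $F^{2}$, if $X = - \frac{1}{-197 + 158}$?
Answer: $\frac{26221184021089225}{33904588636568169} \approx 0.77338$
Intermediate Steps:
$X = \frac{1}{39}$ ($X = - \frac{1}{-39} = \left(-1\right) \left(- \frac{1}{39}\right) = \frac{1}{39} \approx 0.025641$)
$F = - \frac{161929565}{184131987}$ ($F = \frac{\frac{1}{39} - 150}{\left(- \frac{174}{245} + \frac{170}{-226}\right) + 172} = - \frac{5849}{39 \left(\left(\left(-174\right) \frac{1}{245} + 170 \left(- \frac{1}{226}\right)\right) + 172\right)} = - \frac{5849}{39 \left(\left(- \frac{174}{245} - \frac{85}{113}\right) + 172\right)} = - \frac{5849}{39 \left(- \frac{40487}{27685} + 172\right)} = - \frac{5849}{39 \cdot \frac{4721333}{27685}} = \left(- \frac{5849}{39}\right) \frac{27685}{4721333} = - \frac{161929565}{184131987} \approx -0.87942$)
$F^{2} = \left(- \frac{161929565}{184131987}\right)^{2} = \frac{26221184021089225}{33904588636568169}$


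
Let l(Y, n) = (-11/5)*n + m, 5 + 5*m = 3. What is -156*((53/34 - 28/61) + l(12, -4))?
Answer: -7684014/5185 ≈ -1482.0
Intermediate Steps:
m = -2/5 (m = -1 + (1/5)*3 = -1 + 3/5 = -2/5 ≈ -0.40000)
l(Y, n) = -2/5 - 11*n/5 (l(Y, n) = (-11/5)*n - 2/5 = (-11*1/5)*n - 2/5 = -11*n/5 - 2/5 = -2/5 - 11*n/5)
-156*((53/34 - 28/61) + l(12, -4)) = -156*((53/34 - 28/61) + (-2/5 - 11/5*(-4))) = -156*((53*(1/34) - 28*1/61) + (-2/5 + 44/5)) = -156*((53/34 - 28/61) + 42/5) = -156*(2281/2074 + 42/5) = -156*98513/10370 = -7684014/5185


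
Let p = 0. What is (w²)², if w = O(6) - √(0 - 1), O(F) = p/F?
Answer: 1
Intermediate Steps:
O(F) = 0 (O(F) = 0/F = 0)
w = -I (w = 0 - √(0 - 1) = 0 - √(-1) = 0 - I = -I ≈ -1.0*I)
(w²)² = ((-I)²)² = (-1)² = 1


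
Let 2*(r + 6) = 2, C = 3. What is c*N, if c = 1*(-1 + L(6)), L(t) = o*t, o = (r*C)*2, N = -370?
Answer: 66970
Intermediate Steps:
r = -5 (r = -6 + (½)*2 = -6 + 1 = -5)
o = -30 (o = -5*3*2 = -15*2 = -30)
L(t) = -30*t
c = -181 (c = 1*(-1 - 30*6) = 1*(-1 - 180) = 1*(-181) = -181)
c*N = -181*(-370) = 66970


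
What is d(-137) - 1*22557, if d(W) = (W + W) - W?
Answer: -22694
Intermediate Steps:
d(W) = W (d(W) = 2*W - W = W)
d(-137) - 1*22557 = -137 - 1*22557 = -137 - 22557 = -22694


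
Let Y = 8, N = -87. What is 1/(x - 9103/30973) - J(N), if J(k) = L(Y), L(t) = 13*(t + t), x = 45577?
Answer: -293622611171/1411647318 ≈ -208.00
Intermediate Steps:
L(t) = 26*t (L(t) = 13*(2*t) = 26*t)
J(k) = 208 (J(k) = 26*8 = 208)
1/(x - 9103/30973) - J(N) = 1/(45577 - 9103/30973) - 1*208 = 1/(45577 - 9103*1/30973) - 208 = 1/(45577 - 9103/30973) - 208 = 1/(1411647318/30973) - 208 = 30973/1411647318 - 208 = -293622611171/1411647318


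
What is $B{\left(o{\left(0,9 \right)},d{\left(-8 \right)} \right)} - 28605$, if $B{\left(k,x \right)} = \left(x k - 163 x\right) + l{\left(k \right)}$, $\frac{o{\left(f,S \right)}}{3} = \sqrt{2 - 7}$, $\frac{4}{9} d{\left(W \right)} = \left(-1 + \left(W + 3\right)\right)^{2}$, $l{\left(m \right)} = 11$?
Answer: $-41797 + 243 i \sqrt{5} \approx -41797.0 + 543.36 i$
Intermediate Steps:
$d{\left(W \right)} = \frac{9 \left(2 + W\right)^{2}}{4}$ ($d{\left(W \right)} = \frac{9 \left(-1 + \left(W + 3\right)\right)^{2}}{4} = \frac{9 \left(-1 + \left(3 + W\right)\right)^{2}}{4} = \frac{9 \left(2 + W\right)^{2}}{4}$)
$o{\left(f,S \right)} = 3 i \sqrt{5}$ ($o{\left(f,S \right)} = 3 \sqrt{2 - 7} = 3 \sqrt{-5} = 3 i \sqrt{5}$)
$B{\left(k,x \right)} = 11 - 163 x + k x$ ($B{\left(k,x \right)} = \left(x k - 163 x\right) + 11 = \left(k x - 163 x\right) + 11 = \left(- 163 x + k x\right) + 11 = 11 - 163 x + k x$)
$B{\left(o{\left(0,9 \right)},d{\left(-8 \right)} \right)} - 28605 = \left(11 - 163 \frac{9 \left(2 - 8\right)^{2}}{4} + 3 i \sqrt{5} \frac{9 \left(2 - 8\right)^{2}}{4}\right) - 28605 = \left(11 - 163 \frac{9 \left(-6\right)^{2}}{4} + 3 i \sqrt{5} \frac{9 \left(-6\right)^{2}}{4}\right) - 28605 = \left(11 - 163 \cdot \frac{9}{4} \cdot 36 + 3 i \sqrt{5} \cdot \frac{9}{4} \cdot 36\right) - 28605 = \left(11 - 13203 + 3 i \sqrt{5} \cdot 81\right) - 28605 = \left(11 - 13203 + 243 i \sqrt{5}\right) - 28605 = \left(-13192 + 243 i \sqrt{5}\right) - 28605 = -41797 + 243 i \sqrt{5}$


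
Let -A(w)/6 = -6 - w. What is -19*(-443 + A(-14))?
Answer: 9329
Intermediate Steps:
A(w) = 36 + 6*w (A(w) = -6*(-6 - w) = 36 + 6*w)
-19*(-443 + A(-14)) = -19*(-443 + (36 + 6*(-14))) = -19*(-443 + (36 - 84)) = -19*(-443 - 48) = -19*(-491) = 9329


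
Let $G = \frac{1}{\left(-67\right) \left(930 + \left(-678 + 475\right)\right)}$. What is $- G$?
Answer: $\frac{1}{48709} \approx 2.053 \cdot 10^{-5}$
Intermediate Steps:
$G = - \frac{1}{48709}$ ($G = \frac{1}{\left(-67\right) \left(930 - 203\right)} = \frac{1}{\left(-67\right) 727} = \frac{1}{-48709} = - \frac{1}{48709} \approx -2.053 \cdot 10^{-5}$)
$- G = \left(-1\right) \left(- \frac{1}{48709}\right) = \frac{1}{48709}$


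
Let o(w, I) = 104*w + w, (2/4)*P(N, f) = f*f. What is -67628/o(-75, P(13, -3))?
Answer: 67628/7875 ≈ 8.5877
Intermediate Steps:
P(N, f) = 2*f**2 (P(N, f) = 2*(f*f) = 2*f**2)
o(w, I) = 105*w
-67628/o(-75, P(13, -3)) = -67628/(105*(-75)) = -67628/(-7875) = -67628*(-1/7875) = 67628/7875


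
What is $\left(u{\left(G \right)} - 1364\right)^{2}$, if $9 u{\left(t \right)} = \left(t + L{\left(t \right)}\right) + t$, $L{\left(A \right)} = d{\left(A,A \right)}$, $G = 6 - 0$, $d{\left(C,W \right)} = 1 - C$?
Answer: $\frac{150528361}{81} \approx 1.8584 \cdot 10^{6}$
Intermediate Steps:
$G = 6$ ($G = 6 + 0 = 6$)
$L{\left(A \right)} = 1 - A$
$u{\left(t \right)} = \frac{1}{9} + \frac{t}{9}$ ($u{\left(t \right)} = \frac{\left(t - \left(-1 + t\right)\right) + t}{9} = \frac{1 + t}{9} = \frac{1}{9} + \frac{t}{9}$)
$\left(u{\left(G \right)} - 1364\right)^{2} = \left(\left(\frac{1}{9} + \frac{1}{9} \cdot 6\right) - 1364\right)^{2} = \left(\left(\frac{1}{9} + \frac{2}{3}\right) - 1364\right)^{2} = \left(\frac{7}{9} - 1364\right)^{2} = \left(- \frac{12269}{9}\right)^{2} = \frac{150528361}{81}$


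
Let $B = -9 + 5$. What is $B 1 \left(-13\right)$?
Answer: $52$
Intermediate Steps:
$B = -4$
$B 1 \left(-13\right) = \left(-4\right) 1 \left(-13\right) = \left(-4\right) \left(-13\right) = 52$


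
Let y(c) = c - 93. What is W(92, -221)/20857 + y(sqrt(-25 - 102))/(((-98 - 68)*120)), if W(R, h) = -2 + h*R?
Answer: -134371193/138490480 - I*sqrt(127)/19920 ≈ -0.97026 - 0.00056573*I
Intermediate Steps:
W(R, h) = -2 + R*h
y(c) = -93 + c
W(92, -221)/20857 + y(sqrt(-25 - 102))/(((-98 - 68)*120)) = (-2 + 92*(-221))/20857 + (-93 + sqrt(-25 - 102))/(((-98 - 68)*120)) = (-2 - 20332)*(1/20857) + (-93 + sqrt(-127))/((-166*120)) = -20334*1/20857 + (-93 + I*sqrt(127))/(-19920) = -20334/20857 + (-93 + I*sqrt(127))*(-1/19920) = -20334/20857 + (31/6640 - I*sqrt(127)/19920) = -134371193/138490480 - I*sqrt(127)/19920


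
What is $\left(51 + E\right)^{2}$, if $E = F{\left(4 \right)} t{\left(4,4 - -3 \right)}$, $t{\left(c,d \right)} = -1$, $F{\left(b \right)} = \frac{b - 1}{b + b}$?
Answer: $\frac{164025}{64} \approx 2562.9$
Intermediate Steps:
$F{\left(b \right)} = \frac{-1 + b}{2 b}$
$E = - \frac{3}{8}$ ($E = \frac{-1 + 4}{2 \cdot 4} \left(-1\right) = \frac{1}{2} \cdot \frac{1}{4} \cdot 3 \left(-1\right) = \frac{3}{8} \left(-1\right) = - \frac{3}{8} \approx -0.375$)
$\left(51 + E\right)^{2} = \left(51 - \frac{3}{8}\right)^{2} = \left(\frac{405}{8}\right)^{2} = \frac{164025}{64}$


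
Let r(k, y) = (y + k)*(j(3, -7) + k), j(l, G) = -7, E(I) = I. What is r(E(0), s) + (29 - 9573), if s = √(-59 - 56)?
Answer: -9544 - 7*I*√115 ≈ -9544.0 - 75.067*I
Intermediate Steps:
s = I*√115 (s = √(-115) = I*√115 ≈ 10.724*I)
r(k, y) = (-7 + k)*(k + y) (r(k, y) = (y + k)*(-7 + k) = (k + y)*(-7 + k) = (-7 + k)*(k + y))
r(E(0), s) + (29 - 9573) = (0² - 7*0 - 7*I*√115 + 0*(I*√115)) + (29 - 9573) = (0 + 0 - 7*I*√115 + 0) - 9544 = -7*I*√115 - 9544 = -9544 - 7*I*√115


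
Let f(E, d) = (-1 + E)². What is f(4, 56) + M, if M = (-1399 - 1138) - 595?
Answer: -3123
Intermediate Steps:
M = -3132 (M = -2537 - 595 = -3132)
f(4, 56) + M = (-1 + 4)² - 3132 = 3² - 3132 = 9 - 3132 = -3123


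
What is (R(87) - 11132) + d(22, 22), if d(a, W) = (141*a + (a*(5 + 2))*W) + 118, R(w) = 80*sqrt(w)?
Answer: -4524 + 80*sqrt(87) ≈ -3777.8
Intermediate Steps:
d(a, W) = 118 + 141*a + 7*W*a (d(a, W) = (141*a + (a*7)*W) + 118 = (141*a + (7*a)*W) + 118 = (141*a + 7*W*a) + 118 = 118 + 141*a + 7*W*a)
(R(87) - 11132) + d(22, 22) = (80*sqrt(87) - 11132) + (118 + 141*22 + 7*22*22) = (-11132 + 80*sqrt(87)) + (118 + 3102 + 3388) = (-11132 + 80*sqrt(87)) + 6608 = -4524 + 80*sqrt(87)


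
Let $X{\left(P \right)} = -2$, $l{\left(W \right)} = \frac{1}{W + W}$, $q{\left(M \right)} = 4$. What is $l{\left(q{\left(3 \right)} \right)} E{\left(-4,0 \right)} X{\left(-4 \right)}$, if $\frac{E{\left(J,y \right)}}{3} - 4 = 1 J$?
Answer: $0$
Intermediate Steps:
$E{\left(J,y \right)} = 12 + 3 J$ ($E{\left(J,y \right)} = 12 + 3 \cdot 1 J = 12 + 3 J$)
$l{\left(W \right)} = \frac{1}{2 W}$
$l{\left(q{\left(3 \right)} \right)} E{\left(-4,0 \right)} X{\left(-4 \right)} = \frac{1}{2 \cdot 4} \left(12 + 3 \left(-4\right)\right) \left(-2\right) = \frac{1}{2} \cdot \frac{1}{4} \left(12 - 12\right) \left(-2\right) = \frac{1}{8} \cdot 0 \left(-2\right) = 0 \left(-2\right) = 0$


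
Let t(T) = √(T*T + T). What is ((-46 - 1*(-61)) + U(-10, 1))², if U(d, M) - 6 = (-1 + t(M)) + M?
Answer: (21 + √2)² ≈ 502.40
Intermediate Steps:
t(T) = √(T + T²) (t(T) = √(T² + T) = √(T + T²))
U(d, M) = 5 + M + √(M*(1 + M)) (U(d, M) = 6 + ((-1 + √(M*(1 + M))) + M) = 6 + (-1 + M + √(M*(1 + M))) = 5 + M + √(M*(1 + M)))
((-46 - 1*(-61)) + U(-10, 1))² = ((-46 - 1*(-61)) + (5 + 1 + √(1*(1 + 1))))² = ((-46 + 61) + (5 + 1 + √(1*2)))² = (15 + (5 + 1 + √2))² = (15 + (6 + √2))² = (21 + √2)²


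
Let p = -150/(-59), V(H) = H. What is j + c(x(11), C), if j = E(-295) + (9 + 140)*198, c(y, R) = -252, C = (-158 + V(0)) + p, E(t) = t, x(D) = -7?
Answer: 28955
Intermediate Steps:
p = 150/59 (p = -150*(-1/59) = 150/59 ≈ 2.5424)
C = -9172/59 (C = (-158 + 0) + 150/59 = -158 + 150/59 = -9172/59 ≈ -155.46)
j = 29207 (j = -295 + (9 + 140)*198 = -295 + 149*198 = -295 + 29502 = 29207)
j + c(x(11), C) = 29207 - 252 = 28955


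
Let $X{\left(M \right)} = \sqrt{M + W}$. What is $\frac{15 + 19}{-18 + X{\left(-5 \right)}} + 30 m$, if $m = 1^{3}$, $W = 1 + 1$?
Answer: $\frac{3066}{109} - \frac{34 i \sqrt{3}}{327} \approx 28.128 - 0.18009 i$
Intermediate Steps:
$W = 2$
$X{\left(M \right)} = \sqrt{2 + M}$ ($X{\left(M \right)} = \sqrt{M + 2} = \sqrt{2 + M}$)
$m = 1$
$\frac{15 + 19}{-18 + X{\left(-5 \right)}} + 30 m = \frac{15 + 19}{-18 + \sqrt{2 - 5}} + 30 \cdot 1 = \frac{34}{-18 + \sqrt{-3}} + 30 = \frac{34}{-18 + i \sqrt{3}} + 30 = 30 + \frac{34}{-18 + i \sqrt{3}}$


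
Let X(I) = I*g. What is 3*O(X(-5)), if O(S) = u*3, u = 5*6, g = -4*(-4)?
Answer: 270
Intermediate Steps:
g = 16
u = 30
X(I) = 16*I (X(I) = I*16 = 16*I)
O(S) = 90 (O(S) = 30*3 = 90)
3*O(X(-5)) = 3*90 = 270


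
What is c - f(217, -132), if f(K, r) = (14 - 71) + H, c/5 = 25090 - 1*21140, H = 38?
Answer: 19769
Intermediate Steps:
c = 19750 (c = 5*(25090 - 1*21140) = 5*(25090 - 21140) = 5*3950 = 19750)
f(K, r) = -19 (f(K, r) = (14 - 71) + 38 = -57 + 38 = -19)
c - f(217, -132) = 19750 - 1*(-19) = 19750 + 19 = 19769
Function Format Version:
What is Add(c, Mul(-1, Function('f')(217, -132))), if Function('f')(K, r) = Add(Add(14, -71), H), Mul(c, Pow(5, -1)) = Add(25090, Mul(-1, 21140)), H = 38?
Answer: 19769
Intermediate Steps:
c = 19750 (c = Mul(5, Add(25090, Mul(-1, 21140))) = Mul(5, Add(25090, -21140)) = Mul(5, 3950) = 19750)
Function('f')(K, r) = -19 (Function('f')(K, r) = Add(Add(14, -71), 38) = Add(-57, 38) = -19)
Add(c, Mul(-1, Function('f')(217, -132))) = Add(19750, Mul(-1, -19)) = Add(19750, 19) = 19769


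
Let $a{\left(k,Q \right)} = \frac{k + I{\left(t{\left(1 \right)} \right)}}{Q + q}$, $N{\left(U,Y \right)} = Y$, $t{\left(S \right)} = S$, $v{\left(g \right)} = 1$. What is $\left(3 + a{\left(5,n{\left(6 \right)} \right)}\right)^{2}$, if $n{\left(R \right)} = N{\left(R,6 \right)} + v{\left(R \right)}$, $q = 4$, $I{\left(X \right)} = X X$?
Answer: $\frac{1521}{121} \approx 12.57$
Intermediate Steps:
$I{\left(X \right)} = X^{2}$
$n{\left(R \right)} = 7$ ($n{\left(R \right)} = 6 + 1 = 7$)
$a{\left(k,Q \right)} = \frac{1 + k}{4 + Q}$ ($a{\left(k,Q \right)} = \frac{k + 1^{2}}{Q + 4} = \frac{k + 1}{4 + Q} = \frac{1 + k}{4 + Q}$)
$\left(3 + a{\left(5,n{\left(6 \right)} \right)}\right)^{2} = \left(3 + \frac{1 + 5}{4 + 7}\right)^{2} = \left(3 + \frac{1}{11} \cdot 6\right)^{2} = \left(3 + \frac{6}{11}\right)^{2} = \left(\frac{39}{11}\right)^{2} = \frac{1521}{121}$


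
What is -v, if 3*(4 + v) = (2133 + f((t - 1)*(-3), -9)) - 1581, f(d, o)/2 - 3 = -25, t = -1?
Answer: -496/3 ≈ -165.33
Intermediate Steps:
f(d, o) = -44 (f(d, o) = 6 + 2*(-25) = 6 - 50 = -44)
v = 496/3 (v = -4 + ((2133 - 44) - 1581)/3 = -4 + (2089 - 1581)/3 = -4 + (⅓)*508 = -4 + 508/3 = 496/3 ≈ 165.33)
-v = -1*496/3 = -496/3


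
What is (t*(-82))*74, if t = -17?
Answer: 103156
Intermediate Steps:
(t*(-82))*74 = -17*(-82)*74 = 1394*74 = 103156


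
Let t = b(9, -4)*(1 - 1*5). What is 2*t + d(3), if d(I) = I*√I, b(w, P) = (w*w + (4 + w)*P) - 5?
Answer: -192 + 3*√3 ≈ -186.80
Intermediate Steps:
b(w, P) = -5 + w² + P*(4 + w) (b(w, P) = (w² + P*(4 + w)) - 5 = -5 + w² + P*(4 + w))
d(I) = I^(3/2)
t = -96 (t = (-5 + 9² + 4*(-4) - 4*9)*(1 - 1*5) = (-5 + 81 - 16 - 36)*(1 - 5) = 24*(-4) = -96)
2*t + d(3) = 2*(-96) + 3^(3/2) = -192 + 3*√3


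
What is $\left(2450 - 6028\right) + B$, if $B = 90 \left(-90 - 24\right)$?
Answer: $-13838$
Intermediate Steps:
$B = -10260$ ($B = 90 \left(-114\right) = -10260$)
$\left(2450 - 6028\right) + B = \left(2450 - 6028\right) - 10260 = -3578 - 10260 = -13838$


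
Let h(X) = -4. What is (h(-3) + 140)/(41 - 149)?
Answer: -34/27 ≈ -1.2593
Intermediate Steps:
(h(-3) + 140)/(41 - 149) = (-4 + 140)/(41 - 149) = 136/(-108) = 136*(-1/108) = -34/27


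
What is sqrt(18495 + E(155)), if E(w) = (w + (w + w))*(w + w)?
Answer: sqrt(162645) ≈ 403.29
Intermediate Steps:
E(w) = 6*w**2 (E(w) = (w + 2*w)*(2*w) = (3*w)*(2*w) = 6*w**2)
sqrt(18495 + E(155)) = sqrt(18495 + 6*155**2) = sqrt(18495 + 6*24025) = sqrt(18495 + 144150) = sqrt(162645)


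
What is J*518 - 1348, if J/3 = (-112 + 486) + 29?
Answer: 624914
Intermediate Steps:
J = 1209 (J = 3*((-112 + 486) + 29) = 3*(374 + 29) = 3*403 = 1209)
J*518 - 1348 = 1209*518 - 1348 = 626262 - 1348 = 624914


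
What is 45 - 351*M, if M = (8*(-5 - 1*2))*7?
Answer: 137637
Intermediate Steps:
M = -392 (M = (8*(-5 - 2))*7 = (8*(-7))*7 = -56*7 = -392)
45 - 351*M = 45 - 351*(-392) = 45 + 137592 = 137637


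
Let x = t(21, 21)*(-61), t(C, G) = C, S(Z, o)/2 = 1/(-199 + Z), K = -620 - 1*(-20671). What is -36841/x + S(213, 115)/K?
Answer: 738699074/25685331 ≈ 28.760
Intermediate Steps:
K = 20051 (K = -620 + 20671 = 20051)
S(Z, o) = 2/(-199 + Z)
x = -1281 (x = 21*(-61) = -1281)
-36841/x + S(213, 115)/K = -36841/(-1281) + (2/(-199 + 213))/20051 = -36841*(-1/1281) + (2/14)*(1/20051) = 5263/183 + (2*(1/14))*(1/20051) = 5263/183 + (⅐)*(1/20051) = 5263/183 + 1/140357 = 738699074/25685331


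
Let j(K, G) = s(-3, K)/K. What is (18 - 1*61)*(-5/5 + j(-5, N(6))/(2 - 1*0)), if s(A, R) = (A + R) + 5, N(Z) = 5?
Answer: 301/10 ≈ 30.100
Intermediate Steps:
s(A, R) = 5 + A + R
j(K, G) = (2 + K)/K (j(K, G) = (5 - 3 + K)/K = (2 + K)/K)
(18 - 1*61)*(-5/5 + j(-5, N(6))/(2 - 1*0)) = (18 - 1*61)*(-5/5 + ((2 - 5)/(-5))/(2 - 1*0)) = (18 - 61)*(-5*⅕ + (-⅕*(-3))/(2 + 0)) = -43*(-1 + (⅗)/2) = -43*(-1 + (⅗)*(½)) = -43*(-1 + 3/10) = -43*(-7/10) = 301/10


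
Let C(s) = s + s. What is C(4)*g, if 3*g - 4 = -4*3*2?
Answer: -160/3 ≈ -53.333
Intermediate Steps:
C(s) = 2*s
g = -20/3 (g = 4/3 + (-4*3*2)/3 = 4/3 + (-12*2)/3 = 4/3 + (1/3)*(-24) = 4/3 - 8 = -20/3 ≈ -6.6667)
C(4)*g = (2*4)*(-20/3) = 8*(-20/3) = -160/3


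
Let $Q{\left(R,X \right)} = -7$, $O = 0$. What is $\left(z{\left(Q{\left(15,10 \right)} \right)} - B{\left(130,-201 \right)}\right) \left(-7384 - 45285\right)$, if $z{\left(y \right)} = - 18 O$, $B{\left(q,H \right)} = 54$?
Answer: $2844126$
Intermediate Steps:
$z{\left(y \right)} = 0$ ($z{\left(y \right)} = \left(-18\right) 0 = 0$)
$\left(z{\left(Q{\left(15,10 \right)} \right)} - B{\left(130,-201 \right)}\right) \left(-7384 - 45285\right) = \left(0 - 54\right) \left(-7384 - 45285\right) = \left(0 - 54\right) \left(-52669\right) = \left(-54\right) \left(-52669\right) = 2844126$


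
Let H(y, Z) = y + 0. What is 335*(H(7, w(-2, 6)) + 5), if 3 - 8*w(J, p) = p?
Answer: 4020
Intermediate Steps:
w(J, p) = 3/8 - p/8
H(y, Z) = y
335*(H(7, w(-2, 6)) + 5) = 335*(7 + 5) = 335*12 = 4020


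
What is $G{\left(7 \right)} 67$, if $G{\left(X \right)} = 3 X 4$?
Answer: $5628$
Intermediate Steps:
$G{\left(X \right)} = 12 X$
$G{\left(7 \right)} 67 = 12 \cdot 7 \cdot 67 = 84 \cdot 67 = 5628$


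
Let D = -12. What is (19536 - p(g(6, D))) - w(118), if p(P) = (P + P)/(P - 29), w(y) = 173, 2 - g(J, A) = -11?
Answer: 154917/8 ≈ 19365.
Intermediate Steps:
g(J, A) = 13 (g(J, A) = 2 - 1*(-11) = 2 + 11 = 13)
p(P) = 2*P/(-29 + P) (p(P) = (2*P)/(-29 + P) = 2*P/(-29 + P))
(19536 - p(g(6, D))) - w(118) = (19536 - 2*13/(-29 + 13)) - 1*173 = (19536 - 2*13/(-16)) - 173 = (19536 - 2*13*(-1)/16) - 173 = (19536 - 1*(-13/8)) - 173 = (19536 + 13/8) - 173 = 156301/8 - 173 = 154917/8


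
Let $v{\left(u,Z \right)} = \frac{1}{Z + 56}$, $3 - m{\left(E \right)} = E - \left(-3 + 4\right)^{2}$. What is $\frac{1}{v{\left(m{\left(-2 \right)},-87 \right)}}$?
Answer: $-31$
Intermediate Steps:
$m{\left(E \right)} = 4 - E$ ($m{\left(E \right)} = 3 - \left(E - \left(-3 + 4\right)^{2}\right) = 3 - \left(E - 1^{2}\right) = 3 - \left(E - 1\right) = 3 - \left(-1 + E\right) = 4 - E$)
$v{\left(u,Z \right)} = \frac{1}{56 + Z}$
$\frac{1}{v{\left(m{\left(-2 \right)},-87 \right)}} = \frac{1}{\frac{1}{56 - 87}} = \frac{1}{\frac{1}{-31}} = \frac{1}{- \frac{1}{31}} = -31$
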